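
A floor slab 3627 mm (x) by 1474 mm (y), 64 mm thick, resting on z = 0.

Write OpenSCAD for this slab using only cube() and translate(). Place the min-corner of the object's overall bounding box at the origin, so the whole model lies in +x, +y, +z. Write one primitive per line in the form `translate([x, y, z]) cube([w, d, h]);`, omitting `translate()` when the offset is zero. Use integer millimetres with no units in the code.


cube([3627, 1474, 64]);


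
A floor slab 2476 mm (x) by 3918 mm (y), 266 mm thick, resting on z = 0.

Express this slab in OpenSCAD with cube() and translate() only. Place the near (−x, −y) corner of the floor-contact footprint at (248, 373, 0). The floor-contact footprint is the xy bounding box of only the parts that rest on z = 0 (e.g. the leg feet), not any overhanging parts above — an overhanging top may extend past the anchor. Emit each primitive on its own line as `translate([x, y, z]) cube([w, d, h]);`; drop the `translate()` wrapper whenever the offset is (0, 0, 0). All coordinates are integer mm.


translate([248, 373, 0]) cube([2476, 3918, 266]);


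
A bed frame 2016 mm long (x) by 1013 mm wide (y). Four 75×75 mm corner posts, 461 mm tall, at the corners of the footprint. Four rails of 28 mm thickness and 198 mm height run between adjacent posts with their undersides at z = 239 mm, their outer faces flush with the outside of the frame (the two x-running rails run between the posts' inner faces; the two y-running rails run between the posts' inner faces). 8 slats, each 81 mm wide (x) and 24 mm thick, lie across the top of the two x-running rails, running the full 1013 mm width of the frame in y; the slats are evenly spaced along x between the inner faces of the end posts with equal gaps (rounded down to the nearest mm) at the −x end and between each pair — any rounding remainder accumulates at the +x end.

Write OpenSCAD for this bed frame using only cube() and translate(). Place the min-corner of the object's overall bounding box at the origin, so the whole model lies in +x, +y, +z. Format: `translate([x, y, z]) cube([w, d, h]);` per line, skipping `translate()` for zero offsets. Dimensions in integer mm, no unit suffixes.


cube([75, 75, 461]);
translate([0, 938, 0]) cube([75, 75, 461]);
translate([1941, 0, 0]) cube([75, 75, 461]);
translate([1941, 938, 0]) cube([75, 75, 461]);
translate([75, 0, 239]) cube([1866, 28, 198]);
translate([75, 985, 239]) cube([1866, 28, 198]);
translate([0, 75, 239]) cube([28, 863, 198]);
translate([1988, 75, 239]) cube([28, 863, 198]);
translate([210, 0, 437]) cube([81, 1013, 24]);
translate([426, 0, 437]) cube([81, 1013, 24]);
translate([642, 0, 437]) cube([81, 1013, 24]);
translate([858, 0, 437]) cube([81, 1013, 24]);
translate([1074, 0, 437]) cube([81, 1013, 24]);
translate([1290, 0, 437]) cube([81, 1013, 24]);
translate([1506, 0, 437]) cube([81, 1013, 24]);
translate([1722, 0, 437]) cube([81, 1013, 24]);


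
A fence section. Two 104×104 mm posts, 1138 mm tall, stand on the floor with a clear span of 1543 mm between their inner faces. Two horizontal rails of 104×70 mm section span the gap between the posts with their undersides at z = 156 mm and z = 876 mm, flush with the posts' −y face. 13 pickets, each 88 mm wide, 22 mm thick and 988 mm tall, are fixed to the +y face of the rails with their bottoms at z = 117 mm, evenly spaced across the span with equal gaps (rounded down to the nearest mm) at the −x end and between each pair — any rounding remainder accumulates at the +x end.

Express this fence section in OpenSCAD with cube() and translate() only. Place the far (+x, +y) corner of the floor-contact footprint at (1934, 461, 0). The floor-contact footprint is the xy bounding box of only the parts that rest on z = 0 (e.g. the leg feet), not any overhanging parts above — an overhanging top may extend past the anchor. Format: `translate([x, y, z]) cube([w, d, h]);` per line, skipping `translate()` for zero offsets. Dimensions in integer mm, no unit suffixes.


translate([183, 357, 0]) cube([104, 104, 1138]);
translate([1830, 357, 0]) cube([104, 104, 1138]);
translate([287, 357, 156]) cube([1543, 104, 70]);
translate([287, 357, 876]) cube([1543, 104, 70]);
translate([315, 461, 117]) cube([88, 22, 988]);
translate([431, 461, 117]) cube([88, 22, 988]);
translate([547, 461, 117]) cube([88, 22, 988]);
translate([663, 461, 117]) cube([88, 22, 988]);
translate([779, 461, 117]) cube([88, 22, 988]);
translate([895, 461, 117]) cube([88, 22, 988]);
translate([1011, 461, 117]) cube([88, 22, 988]);
translate([1127, 461, 117]) cube([88, 22, 988]);
translate([1243, 461, 117]) cube([88, 22, 988]);
translate([1359, 461, 117]) cube([88, 22, 988]);
translate([1475, 461, 117]) cube([88, 22, 988]);
translate([1591, 461, 117]) cube([88, 22, 988]);
translate([1707, 461, 117]) cube([88, 22, 988]);


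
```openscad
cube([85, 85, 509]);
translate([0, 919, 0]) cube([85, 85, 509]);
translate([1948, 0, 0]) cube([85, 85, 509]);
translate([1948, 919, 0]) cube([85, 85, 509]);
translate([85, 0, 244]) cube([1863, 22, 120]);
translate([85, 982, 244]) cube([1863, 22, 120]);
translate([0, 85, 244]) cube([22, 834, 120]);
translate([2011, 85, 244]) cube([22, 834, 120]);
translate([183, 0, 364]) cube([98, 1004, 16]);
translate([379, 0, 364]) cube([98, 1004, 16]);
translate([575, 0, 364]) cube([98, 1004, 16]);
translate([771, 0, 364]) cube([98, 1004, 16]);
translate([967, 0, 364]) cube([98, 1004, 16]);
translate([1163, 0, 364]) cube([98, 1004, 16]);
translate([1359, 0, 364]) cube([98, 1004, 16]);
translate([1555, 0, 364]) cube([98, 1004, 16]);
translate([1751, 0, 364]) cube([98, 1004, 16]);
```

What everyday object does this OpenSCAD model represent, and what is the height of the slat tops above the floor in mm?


A bed frame. The slat-top height is 380 mm.

Four posts, four rails, and a row of slats — a bed frame. Slats sit on the rails at z = 244 + 120 = 364; with slat thickness 16, the top is 380 mm.


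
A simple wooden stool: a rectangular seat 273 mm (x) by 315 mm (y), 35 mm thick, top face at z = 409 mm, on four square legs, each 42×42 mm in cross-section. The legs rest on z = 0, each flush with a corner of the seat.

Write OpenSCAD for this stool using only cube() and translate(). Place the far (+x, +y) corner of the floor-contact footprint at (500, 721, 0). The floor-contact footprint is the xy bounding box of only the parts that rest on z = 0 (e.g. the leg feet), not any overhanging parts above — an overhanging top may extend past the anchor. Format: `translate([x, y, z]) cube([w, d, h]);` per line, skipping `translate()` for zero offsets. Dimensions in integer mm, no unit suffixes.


translate([227, 406, 374]) cube([273, 315, 35]);
translate([227, 406, 0]) cube([42, 42, 374]);
translate([458, 406, 0]) cube([42, 42, 374]);
translate([227, 679, 0]) cube([42, 42, 374]);
translate([458, 679, 0]) cube([42, 42, 374]);


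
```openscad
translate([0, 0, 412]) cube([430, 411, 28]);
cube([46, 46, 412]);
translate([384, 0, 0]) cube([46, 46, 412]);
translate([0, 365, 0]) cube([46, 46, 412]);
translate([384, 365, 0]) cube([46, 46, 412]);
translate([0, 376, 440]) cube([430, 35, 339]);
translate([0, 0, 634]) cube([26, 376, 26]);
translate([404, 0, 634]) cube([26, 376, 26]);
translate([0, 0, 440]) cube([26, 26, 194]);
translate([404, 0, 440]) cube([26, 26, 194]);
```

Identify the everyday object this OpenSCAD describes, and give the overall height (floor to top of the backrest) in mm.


A chair. The overall height is 779 mm.

A slab on four corner posts with a tall panel at the back — a chair. The seat slab sits at z = 412 with thickness 28, and the 339 mm backrest starts at the seat top, so the overall height is 412 + 28 + 339 = 779 mm.


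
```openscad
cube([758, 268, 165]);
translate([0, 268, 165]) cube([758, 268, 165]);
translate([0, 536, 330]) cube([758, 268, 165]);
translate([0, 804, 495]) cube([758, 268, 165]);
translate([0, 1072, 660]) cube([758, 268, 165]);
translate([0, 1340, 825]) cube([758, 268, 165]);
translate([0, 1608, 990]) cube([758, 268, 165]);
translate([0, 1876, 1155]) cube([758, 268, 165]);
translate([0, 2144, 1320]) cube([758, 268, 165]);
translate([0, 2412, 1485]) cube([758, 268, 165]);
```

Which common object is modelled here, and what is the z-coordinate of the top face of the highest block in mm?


A staircase. The total rise is 1650 mm.

10 identical blocks, each offset up and back from the previous — a staircase. Each step is 165 mm tall and there are 10 of them, so the total rise is 10 × 165 = 1650 mm.


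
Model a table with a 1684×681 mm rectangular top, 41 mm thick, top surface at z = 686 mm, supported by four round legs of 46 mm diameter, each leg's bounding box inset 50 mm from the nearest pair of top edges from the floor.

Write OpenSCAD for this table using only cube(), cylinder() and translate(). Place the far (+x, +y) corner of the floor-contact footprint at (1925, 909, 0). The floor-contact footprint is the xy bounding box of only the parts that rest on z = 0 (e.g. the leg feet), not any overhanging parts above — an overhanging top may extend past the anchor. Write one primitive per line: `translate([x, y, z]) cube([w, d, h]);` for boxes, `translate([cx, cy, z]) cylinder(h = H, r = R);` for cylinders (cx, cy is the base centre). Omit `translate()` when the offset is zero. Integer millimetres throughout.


translate([291, 278, 645]) cube([1684, 681, 41]);
translate([364, 351, 0]) cylinder(h = 645, r = 23);
translate([1902, 351, 0]) cylinder(h = 645, r = 23);
translate([364, 886, 0]) cylinder(h = 645, r = 23);
translate([1902, 886, 0]) cylinder(h = 645, r = 23);


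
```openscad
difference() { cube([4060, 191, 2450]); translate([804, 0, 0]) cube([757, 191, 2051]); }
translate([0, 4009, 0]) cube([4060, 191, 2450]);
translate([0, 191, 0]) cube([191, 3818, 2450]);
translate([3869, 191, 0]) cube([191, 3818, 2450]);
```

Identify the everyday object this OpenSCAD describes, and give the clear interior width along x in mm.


A single room. The interior width is 3678 mm.

Four walls enclosing a rectangle with a door in the front wall — a room. Outside width 4060 minus two 191 mm walls gives 3678 mm.


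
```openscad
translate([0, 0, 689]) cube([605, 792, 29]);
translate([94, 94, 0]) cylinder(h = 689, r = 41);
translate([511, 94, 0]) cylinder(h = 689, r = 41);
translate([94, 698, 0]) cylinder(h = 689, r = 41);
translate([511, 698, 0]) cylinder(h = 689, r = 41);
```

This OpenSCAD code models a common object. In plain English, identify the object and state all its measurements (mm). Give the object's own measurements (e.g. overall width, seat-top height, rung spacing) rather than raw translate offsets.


A rectangular dining table. The top is 605×792×29 mm with its upper surface at z = 718 mm. It stands on four round legs of 82 mm diameter, each leg's bounding box inset 53 mm from the nearest pair of top edges, running from the floor to the underside of the top.


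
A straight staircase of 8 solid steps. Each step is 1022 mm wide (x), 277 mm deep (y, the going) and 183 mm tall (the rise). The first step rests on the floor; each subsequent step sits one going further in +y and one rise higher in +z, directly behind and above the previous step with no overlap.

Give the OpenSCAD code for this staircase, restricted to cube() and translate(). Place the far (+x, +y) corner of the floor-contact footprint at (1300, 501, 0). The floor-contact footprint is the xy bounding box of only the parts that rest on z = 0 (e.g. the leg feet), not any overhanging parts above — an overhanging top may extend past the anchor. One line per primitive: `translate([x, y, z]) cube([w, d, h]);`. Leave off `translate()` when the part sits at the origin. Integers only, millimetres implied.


translate([278, 224, 0]) cube([1022, 277, 183]);
translate([278, 501, 183]) cube([1022, 277, 183]);
translate([278, 778, 366]) cube([1022, 277, 183]);
translate([278, 1055, 549]) cube([1022, 277, 183]);
translate([278, 1332, 732]) cube([1022, 277, 183]);
translate([278, 1609, 915]) cube([1022, 277, 183]);
translate([278, 1886, 1098]) cube([1022, 277, 183]);
translate([278, 2163, 1281]) cube([1022, 277, 183]);


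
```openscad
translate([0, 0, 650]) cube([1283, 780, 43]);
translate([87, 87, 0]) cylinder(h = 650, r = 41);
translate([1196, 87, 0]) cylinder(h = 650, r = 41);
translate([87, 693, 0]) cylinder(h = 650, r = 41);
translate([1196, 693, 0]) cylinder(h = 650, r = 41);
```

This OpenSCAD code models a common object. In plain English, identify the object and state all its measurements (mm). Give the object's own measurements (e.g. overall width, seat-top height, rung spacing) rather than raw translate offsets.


A table: top 1283 mm (x) × 780 mm (y), 43 mm thick, upper face at z = 693 mm, on four round legs of 82 mm diameter, each leg's bounding box inset 46 mm from the nearest pair of top edges from z = 0 to the bottom of the top.


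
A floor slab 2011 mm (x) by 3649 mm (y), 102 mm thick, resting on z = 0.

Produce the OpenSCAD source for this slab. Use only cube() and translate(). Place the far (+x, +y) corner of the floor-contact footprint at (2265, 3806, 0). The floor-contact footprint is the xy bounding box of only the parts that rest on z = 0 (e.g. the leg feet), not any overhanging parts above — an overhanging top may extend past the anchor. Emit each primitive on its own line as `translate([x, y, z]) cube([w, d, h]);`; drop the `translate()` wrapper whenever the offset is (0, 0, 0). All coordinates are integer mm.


translate([254, 157, 0]) cube([2011, 3649, 102]);


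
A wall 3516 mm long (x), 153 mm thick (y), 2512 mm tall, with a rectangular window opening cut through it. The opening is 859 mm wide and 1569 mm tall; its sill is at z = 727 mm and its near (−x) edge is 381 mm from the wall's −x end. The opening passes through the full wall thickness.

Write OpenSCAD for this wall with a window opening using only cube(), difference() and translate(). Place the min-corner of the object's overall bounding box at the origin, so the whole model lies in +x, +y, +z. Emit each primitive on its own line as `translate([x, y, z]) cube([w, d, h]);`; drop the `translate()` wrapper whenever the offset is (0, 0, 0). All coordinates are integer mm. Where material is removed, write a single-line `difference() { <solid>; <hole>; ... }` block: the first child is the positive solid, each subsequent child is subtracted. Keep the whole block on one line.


difference() { cube([3516, 153, 2512]); translate([381, 0, 727]) cube([859, 153, 1569]); }


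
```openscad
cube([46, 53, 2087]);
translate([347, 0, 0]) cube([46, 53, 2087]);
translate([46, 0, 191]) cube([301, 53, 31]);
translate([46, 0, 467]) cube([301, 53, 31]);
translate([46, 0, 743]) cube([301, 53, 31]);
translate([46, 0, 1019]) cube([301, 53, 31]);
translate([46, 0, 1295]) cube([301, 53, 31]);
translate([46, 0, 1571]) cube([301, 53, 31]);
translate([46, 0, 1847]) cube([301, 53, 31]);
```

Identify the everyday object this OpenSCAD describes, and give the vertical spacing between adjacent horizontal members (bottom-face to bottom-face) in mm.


A ladder. The rung spacing is 276 mm.

Two tall 46×53 posts with 7 short bars between them — a ladder. Adjacent rungs sit at z = 191 and z = 467, so the spacing is 467 − 191 = 276 mm.


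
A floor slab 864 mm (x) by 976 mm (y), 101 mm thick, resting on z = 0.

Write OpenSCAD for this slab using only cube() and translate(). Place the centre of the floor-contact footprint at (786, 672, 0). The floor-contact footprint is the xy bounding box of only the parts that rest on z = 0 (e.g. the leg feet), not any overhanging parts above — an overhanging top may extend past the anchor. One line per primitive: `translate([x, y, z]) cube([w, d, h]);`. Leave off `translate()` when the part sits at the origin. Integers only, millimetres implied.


translate([354, 184, 0]) cube([864, 976, 101]);


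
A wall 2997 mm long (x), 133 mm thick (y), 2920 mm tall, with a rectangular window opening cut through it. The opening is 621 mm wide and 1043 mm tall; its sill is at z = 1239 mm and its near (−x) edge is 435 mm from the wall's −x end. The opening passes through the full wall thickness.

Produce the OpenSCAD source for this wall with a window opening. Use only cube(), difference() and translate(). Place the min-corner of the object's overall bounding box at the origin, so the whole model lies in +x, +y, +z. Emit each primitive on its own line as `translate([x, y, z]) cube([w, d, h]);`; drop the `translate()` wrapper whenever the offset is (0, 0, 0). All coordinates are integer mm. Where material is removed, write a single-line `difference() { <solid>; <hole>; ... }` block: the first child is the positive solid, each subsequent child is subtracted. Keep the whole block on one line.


difference() { cube([2997, 133, 2920]); translate([435, 0, 1239]) cube([621, 133, 1043]); }


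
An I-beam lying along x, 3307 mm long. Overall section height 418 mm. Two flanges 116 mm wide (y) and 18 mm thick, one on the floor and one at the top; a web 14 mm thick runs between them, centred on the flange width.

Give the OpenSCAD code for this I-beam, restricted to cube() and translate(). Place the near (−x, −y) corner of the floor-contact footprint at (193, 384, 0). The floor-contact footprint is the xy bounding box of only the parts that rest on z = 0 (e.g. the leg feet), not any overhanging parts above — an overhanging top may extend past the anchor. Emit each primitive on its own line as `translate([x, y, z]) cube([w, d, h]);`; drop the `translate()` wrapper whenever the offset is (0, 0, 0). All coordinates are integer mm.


translate([193, 384, 0]) cube([3307, 116, 18]);
translate([193, 435, 18]) cube([3307, 14, 382]);
translate([193, 384, 400]) cube([3307, 116, 18]);


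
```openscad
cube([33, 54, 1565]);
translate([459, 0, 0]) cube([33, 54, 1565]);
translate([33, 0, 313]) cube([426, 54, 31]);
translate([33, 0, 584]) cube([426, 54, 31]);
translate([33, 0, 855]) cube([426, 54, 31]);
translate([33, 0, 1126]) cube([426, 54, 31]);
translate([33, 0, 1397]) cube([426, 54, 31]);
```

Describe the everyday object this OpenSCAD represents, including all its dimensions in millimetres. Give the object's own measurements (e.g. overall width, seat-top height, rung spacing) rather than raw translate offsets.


A straight ladder. Two 33×54 mm vertical rails, 1565 mm tall, stand 492 mm apart (outside-to-outside) with their front faces coplanar on the −y side. 5 rungs, each 54 mm deep and 31 mm tall, span between the inner faces of the rails, front faces flush with the rails. The lowest rung's underside is at z = 313 mm and rungs are spaced 271 mm apart (underside to underside).


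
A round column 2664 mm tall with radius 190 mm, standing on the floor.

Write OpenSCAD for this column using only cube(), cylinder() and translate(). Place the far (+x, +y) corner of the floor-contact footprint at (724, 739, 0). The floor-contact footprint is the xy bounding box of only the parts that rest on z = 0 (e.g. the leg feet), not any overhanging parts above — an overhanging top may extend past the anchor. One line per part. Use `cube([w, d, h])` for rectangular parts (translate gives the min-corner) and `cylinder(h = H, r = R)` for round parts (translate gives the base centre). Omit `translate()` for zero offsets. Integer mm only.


translate([534, 549, 0]) cylinder(h = 2664, r = 190);


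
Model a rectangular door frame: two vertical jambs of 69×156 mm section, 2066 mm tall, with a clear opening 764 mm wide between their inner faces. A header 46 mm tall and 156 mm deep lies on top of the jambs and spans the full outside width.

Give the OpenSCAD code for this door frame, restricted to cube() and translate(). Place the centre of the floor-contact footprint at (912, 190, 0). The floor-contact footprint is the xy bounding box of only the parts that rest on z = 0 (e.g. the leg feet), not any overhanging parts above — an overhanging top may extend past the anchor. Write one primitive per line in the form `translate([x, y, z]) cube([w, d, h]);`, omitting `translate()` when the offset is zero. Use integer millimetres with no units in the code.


translate([461, 112, 0]) cube([69, 156, 2066]);
translate([1294, 112, 0]) cube([69, 156, 2066]);
translate([461, 112, 2066]) cube([902, 156, 46]);


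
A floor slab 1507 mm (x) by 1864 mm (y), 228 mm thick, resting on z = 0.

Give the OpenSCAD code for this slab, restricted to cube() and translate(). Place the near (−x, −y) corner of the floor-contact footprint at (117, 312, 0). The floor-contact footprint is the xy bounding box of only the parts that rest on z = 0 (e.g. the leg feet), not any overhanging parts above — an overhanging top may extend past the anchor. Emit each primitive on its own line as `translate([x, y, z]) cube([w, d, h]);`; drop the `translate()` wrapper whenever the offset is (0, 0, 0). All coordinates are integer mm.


translate([117, 312, 0]) cube([1507, 1864, 228]);


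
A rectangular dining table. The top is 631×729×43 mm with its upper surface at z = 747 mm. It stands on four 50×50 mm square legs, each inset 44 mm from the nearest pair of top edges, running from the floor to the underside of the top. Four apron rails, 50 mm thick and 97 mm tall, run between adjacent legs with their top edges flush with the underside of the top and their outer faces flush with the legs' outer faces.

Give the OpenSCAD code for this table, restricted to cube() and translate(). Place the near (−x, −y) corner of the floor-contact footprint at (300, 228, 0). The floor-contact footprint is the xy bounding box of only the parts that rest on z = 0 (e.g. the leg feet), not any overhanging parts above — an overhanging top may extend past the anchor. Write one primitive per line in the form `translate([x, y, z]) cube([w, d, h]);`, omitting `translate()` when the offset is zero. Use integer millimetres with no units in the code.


translate([256, 184, 704]) cube([631, 729, 43]);
translate([300, 228, 0]) cube([50, 50, 704]);
translate([793, 228, 0]) cube([50, 50, 704]);
translate([300, 819, 0]) cube([50, 50, 704]);
translate([793, 819, 0]) cube([50, 50, 704]);
translate([350, 228, 607]) cube([443, 50, 97]);
translate([350, 819, 607]) cube([443, 50, 97]);
translate([300, 278, 607]) cube([50, 541, 97]);
translate([793, 278, 607]) cube([50, 541, 97]);


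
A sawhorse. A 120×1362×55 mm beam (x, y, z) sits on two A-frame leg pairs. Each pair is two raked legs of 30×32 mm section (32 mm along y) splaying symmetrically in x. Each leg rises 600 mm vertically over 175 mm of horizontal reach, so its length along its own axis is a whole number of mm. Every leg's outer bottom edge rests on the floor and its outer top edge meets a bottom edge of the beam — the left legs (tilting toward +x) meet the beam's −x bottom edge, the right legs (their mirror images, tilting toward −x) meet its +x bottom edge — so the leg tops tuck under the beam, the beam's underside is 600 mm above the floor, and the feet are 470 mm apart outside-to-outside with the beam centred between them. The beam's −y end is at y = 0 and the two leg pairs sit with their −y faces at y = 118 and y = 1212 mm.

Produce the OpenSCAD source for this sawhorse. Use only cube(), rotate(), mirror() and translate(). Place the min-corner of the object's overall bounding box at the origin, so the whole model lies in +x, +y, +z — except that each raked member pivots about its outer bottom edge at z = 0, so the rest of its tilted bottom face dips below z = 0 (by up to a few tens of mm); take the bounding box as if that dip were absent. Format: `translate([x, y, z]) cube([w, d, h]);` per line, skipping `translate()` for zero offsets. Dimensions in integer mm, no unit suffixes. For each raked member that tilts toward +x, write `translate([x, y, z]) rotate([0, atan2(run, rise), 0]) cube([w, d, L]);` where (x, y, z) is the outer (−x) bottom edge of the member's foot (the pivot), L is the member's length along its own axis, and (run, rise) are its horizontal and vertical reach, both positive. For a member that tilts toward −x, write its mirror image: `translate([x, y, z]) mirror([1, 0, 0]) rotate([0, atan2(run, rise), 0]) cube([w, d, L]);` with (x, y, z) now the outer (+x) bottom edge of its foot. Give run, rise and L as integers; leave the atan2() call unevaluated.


translate([175, 0, 600]) cube([120, 1362, 55]);
translate([0, 118, 0]) rotate([0, atan2(175, 600), 0]) cube([30, 32, 625]);
translate([470, 118, 0]) mirror([1, 0, 0]) rotate([0, atan2(175, 600), 0]) cube([30, 32, 625]);
translate([0, 1212, 0]) rotate([0, atan2(175, 600), 0]) cube([30, 32, 625]);
translate([470, 1212, 0]) mirror([1, 0, 0]) rotate([0, atan2(175, 600), 0]) cube([30, 32, 625]);


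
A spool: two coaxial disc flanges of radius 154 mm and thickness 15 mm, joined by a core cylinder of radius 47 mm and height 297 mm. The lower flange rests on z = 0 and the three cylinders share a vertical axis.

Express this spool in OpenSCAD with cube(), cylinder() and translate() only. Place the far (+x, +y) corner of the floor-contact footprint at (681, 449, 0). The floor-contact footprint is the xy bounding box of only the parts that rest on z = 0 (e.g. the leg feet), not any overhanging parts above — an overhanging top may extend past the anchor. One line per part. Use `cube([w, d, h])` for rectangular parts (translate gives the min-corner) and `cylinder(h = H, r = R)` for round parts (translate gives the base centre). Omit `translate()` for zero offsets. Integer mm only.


translate([527, 295, 0]) cylinder(h = 15, r = 154);
translate([527, 295, 15]) cylinder(h = 297, r = 47);
translate([527, 295, 312]) cylinder(h = 15, r = 154);


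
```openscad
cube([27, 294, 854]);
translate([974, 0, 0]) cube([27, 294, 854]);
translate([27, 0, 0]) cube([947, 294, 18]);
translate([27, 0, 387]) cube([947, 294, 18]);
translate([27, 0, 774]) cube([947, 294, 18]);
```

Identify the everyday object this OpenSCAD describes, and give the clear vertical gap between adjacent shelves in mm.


A bookshelf. The clear shelf gap is 369 mm.

Two tall side panels with 3 horizontal boards between them — a bookshelf. The first two shelf undersides are at z = 0 and z = 387; with shelf thickness 18, the clear gap is 387 − 0 − 18 = 369 mm.


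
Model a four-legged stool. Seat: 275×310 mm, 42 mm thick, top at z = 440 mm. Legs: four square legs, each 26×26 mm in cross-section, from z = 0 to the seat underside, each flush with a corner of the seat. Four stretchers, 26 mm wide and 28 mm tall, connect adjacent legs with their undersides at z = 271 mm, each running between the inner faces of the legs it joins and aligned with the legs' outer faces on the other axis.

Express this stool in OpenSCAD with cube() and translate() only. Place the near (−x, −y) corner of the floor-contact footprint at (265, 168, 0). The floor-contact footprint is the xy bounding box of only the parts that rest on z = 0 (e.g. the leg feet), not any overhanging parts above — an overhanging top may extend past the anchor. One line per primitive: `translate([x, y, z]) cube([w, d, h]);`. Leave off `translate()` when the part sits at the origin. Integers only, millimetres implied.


// leg_h = 440 - 42 = 398
// stretcher span = 275 - 2*26 = 223
translate([265, 168, 398]) cube([275, 310, 42]);
translate([265, 168, 0]) cube([26, 26, 398]);
translate([514, 168, 0]) cube([26, 26, 398]);
translate([265, 452, 0]) cube([26, 26, 398]);
translate([514, 452, 0]) cube([26, 26, 398]);
translate([291, 168, 271]) cube([223, 26, 28]);
translate([291, 452, 271]) cube([223, 26, 28]);
translate([265, 194, 271]) cube([26, 258, 28]);
translate([514, 194, 271]) cube([26, 258, 28]);


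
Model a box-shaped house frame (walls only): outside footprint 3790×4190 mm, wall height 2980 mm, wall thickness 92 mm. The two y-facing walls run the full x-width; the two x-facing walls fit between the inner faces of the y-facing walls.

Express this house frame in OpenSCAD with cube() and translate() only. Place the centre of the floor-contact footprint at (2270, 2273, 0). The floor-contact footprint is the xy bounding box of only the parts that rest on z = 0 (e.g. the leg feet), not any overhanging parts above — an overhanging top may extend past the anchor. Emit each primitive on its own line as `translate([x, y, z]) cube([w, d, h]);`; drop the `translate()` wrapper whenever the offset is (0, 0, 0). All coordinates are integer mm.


translate([375, 178, 0]) cube([3790, 92, 2980]);
translate([375, 4276, 0]) cube([3790, 92, 2980]);
translate([375, 270, 0]) cube([92, 4006, 2980]);
translate([4073, 270, 0]) cube([92, 4006, 2980]);


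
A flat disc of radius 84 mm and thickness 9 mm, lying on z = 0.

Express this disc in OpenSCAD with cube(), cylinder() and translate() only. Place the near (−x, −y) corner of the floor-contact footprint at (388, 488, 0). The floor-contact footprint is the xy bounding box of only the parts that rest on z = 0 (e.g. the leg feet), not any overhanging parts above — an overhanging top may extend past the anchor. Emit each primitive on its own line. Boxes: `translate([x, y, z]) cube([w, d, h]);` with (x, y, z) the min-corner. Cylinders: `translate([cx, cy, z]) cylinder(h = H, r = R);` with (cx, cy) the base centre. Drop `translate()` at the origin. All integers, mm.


translate([472, 572, 0]) cylinder(h = 9, r = 84);


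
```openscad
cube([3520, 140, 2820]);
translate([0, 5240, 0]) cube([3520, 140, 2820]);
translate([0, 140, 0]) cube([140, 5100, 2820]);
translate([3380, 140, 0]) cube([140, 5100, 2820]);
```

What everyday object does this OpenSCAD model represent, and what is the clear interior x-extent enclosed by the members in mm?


A house (or room) frame. The interior width is 3240 mm.

Four 2820 mm walls enclosing a rectangle with no floor or roof — a room or house frame. Outside width is 3520 mm and wall thickness is 140 mm, so the interior width is 3520 − 2 × 140 = 3240 mm.


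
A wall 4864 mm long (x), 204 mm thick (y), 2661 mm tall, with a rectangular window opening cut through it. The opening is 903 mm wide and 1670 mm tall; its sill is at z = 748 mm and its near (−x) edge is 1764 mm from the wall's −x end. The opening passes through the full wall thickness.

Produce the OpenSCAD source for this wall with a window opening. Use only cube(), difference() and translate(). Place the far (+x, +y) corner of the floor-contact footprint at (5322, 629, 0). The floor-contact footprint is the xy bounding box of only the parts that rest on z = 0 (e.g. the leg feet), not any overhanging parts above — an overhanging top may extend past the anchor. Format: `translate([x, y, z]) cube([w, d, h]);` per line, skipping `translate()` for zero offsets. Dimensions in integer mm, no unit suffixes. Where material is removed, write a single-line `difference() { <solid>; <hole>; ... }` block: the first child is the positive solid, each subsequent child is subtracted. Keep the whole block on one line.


difference() { translate([458, 425, 0]) cube([4864, 204, 2661]); translate([2222, 425, 748]) cube([903, 204, 1670]); }


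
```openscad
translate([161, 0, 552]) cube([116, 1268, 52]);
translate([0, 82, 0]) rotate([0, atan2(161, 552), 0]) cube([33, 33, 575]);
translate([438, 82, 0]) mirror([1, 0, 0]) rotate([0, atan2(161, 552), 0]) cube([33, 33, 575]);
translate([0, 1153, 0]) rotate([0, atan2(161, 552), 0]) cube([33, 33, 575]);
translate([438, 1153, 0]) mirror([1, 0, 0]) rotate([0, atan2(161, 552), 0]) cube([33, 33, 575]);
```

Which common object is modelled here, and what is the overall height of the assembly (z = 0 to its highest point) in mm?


A sawhorse. The overall height is 604 mm.

A beam across two mirrored pairs of raked legs — a sawhorse. The beam's underside is at z = 552 (matching the legs' vertical rise in atan2(161, 552)) and the beam is 52 mm tall, so its top is at 552 + 52 = 604 mm. The raked legs top out at the beam's underside, so that is the highest point.


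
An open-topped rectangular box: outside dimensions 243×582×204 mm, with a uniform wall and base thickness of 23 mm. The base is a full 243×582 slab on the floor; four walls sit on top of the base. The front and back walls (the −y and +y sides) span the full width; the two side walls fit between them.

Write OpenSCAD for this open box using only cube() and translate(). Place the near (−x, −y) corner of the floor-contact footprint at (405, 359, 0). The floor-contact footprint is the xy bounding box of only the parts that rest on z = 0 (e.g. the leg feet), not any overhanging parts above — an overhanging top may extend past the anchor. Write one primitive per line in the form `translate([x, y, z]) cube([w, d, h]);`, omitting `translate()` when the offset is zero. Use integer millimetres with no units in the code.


translate([405, 359, 0]) cube([243, 582, 23]);
translate([405, 359, 23]) cube([243, 23, 181]);
translate([405, 918, 23]) cube([243, 23, 181]);
translate([405, 382, 23]) cube([23, 536, 181]);
translate([625, 382, 23]) cube([23, 536, 181]);


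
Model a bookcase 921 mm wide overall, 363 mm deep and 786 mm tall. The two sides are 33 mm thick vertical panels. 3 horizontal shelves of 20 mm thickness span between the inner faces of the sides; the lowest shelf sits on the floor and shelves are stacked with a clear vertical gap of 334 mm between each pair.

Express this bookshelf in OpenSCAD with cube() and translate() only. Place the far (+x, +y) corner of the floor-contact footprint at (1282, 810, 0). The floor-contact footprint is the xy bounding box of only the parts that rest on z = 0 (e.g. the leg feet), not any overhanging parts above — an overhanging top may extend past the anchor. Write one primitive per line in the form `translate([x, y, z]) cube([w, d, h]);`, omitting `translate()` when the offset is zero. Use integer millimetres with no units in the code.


translate([361, 447, 0]) cube([33, 363, 786]);
translate([1249, 447, 0]) cube([33, 363, 786]);
translate([394, 447, 0]) cube([855, 363, 20]);
translate([394, 447, 354]) cube([855, 363, 20]);
translate([394, 447, 708]) cube([855, 363, 20]);


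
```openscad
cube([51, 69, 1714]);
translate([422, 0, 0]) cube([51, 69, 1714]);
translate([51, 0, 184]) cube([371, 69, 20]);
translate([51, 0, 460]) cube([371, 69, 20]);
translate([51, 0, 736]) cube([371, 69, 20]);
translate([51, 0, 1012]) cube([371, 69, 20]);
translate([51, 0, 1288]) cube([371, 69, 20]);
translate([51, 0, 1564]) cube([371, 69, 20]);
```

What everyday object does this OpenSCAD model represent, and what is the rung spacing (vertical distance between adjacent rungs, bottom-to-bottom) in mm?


A ladder. The rung spacing is 276 mm.

Two tall 51×69 posts with 6 short bars between them — a ladder. Adjacent rungs sit at z = 184 and z = 460, so the spacing is 460 − 184 = 276 mm.


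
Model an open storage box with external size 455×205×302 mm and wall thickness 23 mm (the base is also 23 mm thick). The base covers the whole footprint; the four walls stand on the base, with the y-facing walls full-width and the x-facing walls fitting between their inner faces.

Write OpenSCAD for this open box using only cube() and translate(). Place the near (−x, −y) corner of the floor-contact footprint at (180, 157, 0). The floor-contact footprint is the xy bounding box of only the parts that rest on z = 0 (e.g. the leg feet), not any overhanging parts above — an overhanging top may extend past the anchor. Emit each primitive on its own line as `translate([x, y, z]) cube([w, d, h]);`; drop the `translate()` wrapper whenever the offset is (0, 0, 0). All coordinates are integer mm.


translate([180, 157, 0]) cube([455, 205, 23]);
translate([180, 157, 23]) cube([455, 23, 279]);
translate([180, 339, 23]) cube([455, 23, 279]);
translate([180, 180, 23]) cube([23, 159, 279]);
translate([612, 180, 23]) cube([23, 159, 279]);


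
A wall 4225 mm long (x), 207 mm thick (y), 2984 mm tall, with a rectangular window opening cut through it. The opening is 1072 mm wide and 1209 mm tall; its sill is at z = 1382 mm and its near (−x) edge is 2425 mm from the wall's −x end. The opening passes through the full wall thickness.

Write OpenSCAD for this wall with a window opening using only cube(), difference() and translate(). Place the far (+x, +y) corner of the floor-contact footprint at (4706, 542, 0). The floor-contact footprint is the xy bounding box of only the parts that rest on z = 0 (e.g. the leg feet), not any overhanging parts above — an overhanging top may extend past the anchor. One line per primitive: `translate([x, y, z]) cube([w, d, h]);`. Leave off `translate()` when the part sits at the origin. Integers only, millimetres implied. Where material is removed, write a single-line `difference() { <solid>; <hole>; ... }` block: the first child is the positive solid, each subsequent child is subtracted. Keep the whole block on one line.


difference() { translate([481, 335, 0]) cube([4225, 207, 2984]); translate([2906, 335, 1382]) cube([1072, 207, 1209]); }


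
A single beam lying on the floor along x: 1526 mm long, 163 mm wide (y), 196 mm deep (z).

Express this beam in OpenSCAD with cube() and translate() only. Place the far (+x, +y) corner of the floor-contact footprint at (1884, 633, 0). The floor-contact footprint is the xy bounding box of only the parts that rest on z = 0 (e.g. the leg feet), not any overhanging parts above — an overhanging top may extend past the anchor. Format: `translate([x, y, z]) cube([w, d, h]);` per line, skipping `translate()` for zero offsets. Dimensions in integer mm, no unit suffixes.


translate([358, 470, 0]) cube([1526, 163, 196]);


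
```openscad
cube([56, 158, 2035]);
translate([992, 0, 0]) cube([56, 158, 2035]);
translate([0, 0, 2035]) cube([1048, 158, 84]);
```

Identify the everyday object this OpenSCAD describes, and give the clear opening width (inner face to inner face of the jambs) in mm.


A door frame. The clear opening width is 936 mm.

Two 2035 mm tall posts with a header on top — a door frame. The left jamb is 56 mm wide at x = 0; the right jamb starts at x = 992. The clear opening is 992 − 56 = 936 mm.


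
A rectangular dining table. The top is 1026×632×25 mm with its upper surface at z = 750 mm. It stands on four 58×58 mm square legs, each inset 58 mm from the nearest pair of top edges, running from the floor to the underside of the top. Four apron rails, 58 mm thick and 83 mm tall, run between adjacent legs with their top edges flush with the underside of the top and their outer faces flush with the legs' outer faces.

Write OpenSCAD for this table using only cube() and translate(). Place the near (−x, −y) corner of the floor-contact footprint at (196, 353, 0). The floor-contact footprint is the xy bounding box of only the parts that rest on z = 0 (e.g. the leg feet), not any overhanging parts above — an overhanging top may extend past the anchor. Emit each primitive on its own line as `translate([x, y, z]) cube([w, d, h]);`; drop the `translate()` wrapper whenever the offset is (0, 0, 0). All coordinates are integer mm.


translate([138, 295, 725]) cube([1026, 632, 25]);
translate([196, 353, 0]) cube([58, 58, 725]);
translate([1048, 353, 0]) cube([58, 58, 725]);
translate([196, 811, 0]) cube([58, 58, 725]);
translate([1048, 811, 0]) cube([58, 58, 725]);
translate([254, 353, 642]) cube([794, 58, 83]);
translate([254, 811, 642]) cube([794, 58, 83]);
translate([196, 411, 642]) cube([58, 400, 83]);
translate([1048, 411, 642]) cube([58, 400, 83]);


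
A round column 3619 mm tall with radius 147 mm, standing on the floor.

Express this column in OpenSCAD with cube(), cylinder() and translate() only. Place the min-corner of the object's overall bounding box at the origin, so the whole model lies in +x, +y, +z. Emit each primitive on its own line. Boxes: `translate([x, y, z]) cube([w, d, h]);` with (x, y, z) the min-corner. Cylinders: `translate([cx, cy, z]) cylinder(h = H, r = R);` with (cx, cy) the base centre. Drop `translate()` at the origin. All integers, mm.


translate([147, 147, 0]) cylinder(h = 3619, r = 147);


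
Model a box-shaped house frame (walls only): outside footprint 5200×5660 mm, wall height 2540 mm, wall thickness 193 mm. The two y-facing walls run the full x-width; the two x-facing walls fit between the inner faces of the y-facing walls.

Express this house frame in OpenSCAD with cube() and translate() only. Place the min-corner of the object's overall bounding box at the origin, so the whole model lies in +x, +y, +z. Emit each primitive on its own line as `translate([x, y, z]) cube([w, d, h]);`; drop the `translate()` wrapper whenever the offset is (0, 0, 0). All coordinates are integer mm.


cube([5200, 193, 2540]);
translate([0, 5467, 0]) cube([5200, 193, 2540]);
translate([0, 193, 0]) cube([193, 5274, 2540]);
translate([5007, 193, 0]) cube([193, 5274, 2540]);
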